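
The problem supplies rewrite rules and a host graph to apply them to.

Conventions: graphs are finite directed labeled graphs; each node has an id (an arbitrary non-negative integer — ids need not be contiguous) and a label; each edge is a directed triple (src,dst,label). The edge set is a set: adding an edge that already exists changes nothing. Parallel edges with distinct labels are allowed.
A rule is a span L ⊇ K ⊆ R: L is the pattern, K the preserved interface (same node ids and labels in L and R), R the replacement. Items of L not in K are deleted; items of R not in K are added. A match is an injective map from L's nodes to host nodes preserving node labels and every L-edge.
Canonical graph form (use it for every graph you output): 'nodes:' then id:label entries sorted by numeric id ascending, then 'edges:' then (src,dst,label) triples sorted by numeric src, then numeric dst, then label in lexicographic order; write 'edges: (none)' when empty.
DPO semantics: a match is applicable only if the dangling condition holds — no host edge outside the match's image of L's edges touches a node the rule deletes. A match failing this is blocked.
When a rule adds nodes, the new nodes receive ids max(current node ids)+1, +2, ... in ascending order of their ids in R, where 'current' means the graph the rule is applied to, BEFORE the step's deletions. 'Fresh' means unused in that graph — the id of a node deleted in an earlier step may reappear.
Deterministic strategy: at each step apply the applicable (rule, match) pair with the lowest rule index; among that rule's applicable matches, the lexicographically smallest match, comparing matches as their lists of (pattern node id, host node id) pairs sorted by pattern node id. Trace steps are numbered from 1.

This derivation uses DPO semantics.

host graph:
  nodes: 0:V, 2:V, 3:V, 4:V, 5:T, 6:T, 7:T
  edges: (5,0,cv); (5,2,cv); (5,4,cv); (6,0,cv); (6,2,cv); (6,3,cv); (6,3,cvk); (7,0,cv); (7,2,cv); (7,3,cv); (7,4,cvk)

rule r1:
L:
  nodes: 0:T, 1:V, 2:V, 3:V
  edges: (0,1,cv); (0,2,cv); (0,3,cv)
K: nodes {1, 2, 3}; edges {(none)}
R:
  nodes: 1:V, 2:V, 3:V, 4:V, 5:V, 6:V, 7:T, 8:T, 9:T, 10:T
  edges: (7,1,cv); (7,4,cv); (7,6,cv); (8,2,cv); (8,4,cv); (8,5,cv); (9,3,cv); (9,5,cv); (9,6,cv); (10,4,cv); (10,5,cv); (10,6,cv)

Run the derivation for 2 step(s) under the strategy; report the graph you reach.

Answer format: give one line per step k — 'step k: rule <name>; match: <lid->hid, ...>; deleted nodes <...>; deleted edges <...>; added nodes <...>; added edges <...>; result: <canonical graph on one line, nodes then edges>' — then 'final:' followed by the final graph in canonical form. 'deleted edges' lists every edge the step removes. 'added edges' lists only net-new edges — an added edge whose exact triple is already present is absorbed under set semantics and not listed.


step 1: rule r1; match: 0->5, 1->0, 2->2, 3->4; deleted nodes 5; deleted edges (5,0,cv); (5,2,cv); (5,4,cv); added nodes 8, 9, 10, 11, 12, 13, 14; added edges (11,0,cv); (11,8,cv); (11,10,cv); (12,2,cv); (12,8,cv); (12,9,cv); (13,4,cv); (13,9,cv); (13,10,cv); (14,8,cv); (14,9,cv); (14,10,cv); result: nodes: 0:V, 2:V, 3:V, 4:V, 6:T, 7:T, 8:V, 9:V, 10:V, 11:T, 12:T, 13:T, 14:T edges: (6,0,cv); (6,2,cv); (6,3,cv); (6,3,cvk); (7,0,cv); (7,2,cv); (7,3,cv); (7,4,cvk); (11,0,cv); (11,8,cv); (11,10,cv); (12,2,cv); (12,8,cv); (12,9,cv); (13,4,cv); (13,9,cv); (13,10,cv); (14,8,cv); (14,9,cv); (14,10,cv)
step 2: rule r1; match: 0->11, 1->0, 2->8, 3->10; deleted nodes 11; deleted edges (11,0,cv); (11,8,cv); (11,10,cv); added nodes 15, 16, 17, 18, 19, 20, 21; added edges (18,0,cv); (18,15,cv); (18,17,cv); (19,8,cv); (19,15,cv); (19,16,cv); (20,10,cv); (20,16,cv); (20,17,cv); (21,15,cv); (21,16,cv); (21,17,cv); result: nodes: 0:V, 2:V, 3:V, 4:V, 6:T, 7:T, 8:V, 9:V, 10:V, 12:T, 13:T, 14:T, 15:V, 16:V, 17:V, 18:T, 19:T, 20:T, 21:T edges: (6,0,cv); (6,2,cv); (6,3,cv); (6,3,cvk); (7,0,cv); (7,2,cv); (7,3,cv); (7,4,cvk); (12,2,cv); (12,8,cv); (12,9,cv); (13,4,cv); (13,9,cv); (13,10,cv); (14,8,cv); (14,9,cv); (14,10,cv); (18,0,cv); (18,15,cv); (18,17,cv); (19,8,cv); (19,15,cv); (19,16,cv); (20,10,cv); (20,16,cv); (20,17,cv); (21,15,cv); (21,16,cv); (21,17,cv)
final:
nodes: 0:V, 2:V, 3:V, 4:V, 6:T, 7:T, 8:V, 9:V, 10:V, 12:T, 13:T, 14:T, 15:V, 16:V, 17:V, 18:T, 19:T, 20:T, 21:T
edges: (6,0,cv); (6,2,cv); (6,3,cv); (6,3,cvk); (7,0,cv); (7,2,cv); (7,3,cv); (7,4,cvk); (12,2,cv); (12,8,cv); (12,9,cv); (13,4,cv); (13,9,cv); (13,10,cv); (14,8,cv); (14,9,cv); (14,10,cv); (18,0,cv); (18,15,cv); (18,17,cv); (19,8,cv); (19,15,cv); (19,16,cv); (20,10,cv); (20,16,cv); (20,17,cv); (21,15,cv); (21,16,cv); (21,17,cv)


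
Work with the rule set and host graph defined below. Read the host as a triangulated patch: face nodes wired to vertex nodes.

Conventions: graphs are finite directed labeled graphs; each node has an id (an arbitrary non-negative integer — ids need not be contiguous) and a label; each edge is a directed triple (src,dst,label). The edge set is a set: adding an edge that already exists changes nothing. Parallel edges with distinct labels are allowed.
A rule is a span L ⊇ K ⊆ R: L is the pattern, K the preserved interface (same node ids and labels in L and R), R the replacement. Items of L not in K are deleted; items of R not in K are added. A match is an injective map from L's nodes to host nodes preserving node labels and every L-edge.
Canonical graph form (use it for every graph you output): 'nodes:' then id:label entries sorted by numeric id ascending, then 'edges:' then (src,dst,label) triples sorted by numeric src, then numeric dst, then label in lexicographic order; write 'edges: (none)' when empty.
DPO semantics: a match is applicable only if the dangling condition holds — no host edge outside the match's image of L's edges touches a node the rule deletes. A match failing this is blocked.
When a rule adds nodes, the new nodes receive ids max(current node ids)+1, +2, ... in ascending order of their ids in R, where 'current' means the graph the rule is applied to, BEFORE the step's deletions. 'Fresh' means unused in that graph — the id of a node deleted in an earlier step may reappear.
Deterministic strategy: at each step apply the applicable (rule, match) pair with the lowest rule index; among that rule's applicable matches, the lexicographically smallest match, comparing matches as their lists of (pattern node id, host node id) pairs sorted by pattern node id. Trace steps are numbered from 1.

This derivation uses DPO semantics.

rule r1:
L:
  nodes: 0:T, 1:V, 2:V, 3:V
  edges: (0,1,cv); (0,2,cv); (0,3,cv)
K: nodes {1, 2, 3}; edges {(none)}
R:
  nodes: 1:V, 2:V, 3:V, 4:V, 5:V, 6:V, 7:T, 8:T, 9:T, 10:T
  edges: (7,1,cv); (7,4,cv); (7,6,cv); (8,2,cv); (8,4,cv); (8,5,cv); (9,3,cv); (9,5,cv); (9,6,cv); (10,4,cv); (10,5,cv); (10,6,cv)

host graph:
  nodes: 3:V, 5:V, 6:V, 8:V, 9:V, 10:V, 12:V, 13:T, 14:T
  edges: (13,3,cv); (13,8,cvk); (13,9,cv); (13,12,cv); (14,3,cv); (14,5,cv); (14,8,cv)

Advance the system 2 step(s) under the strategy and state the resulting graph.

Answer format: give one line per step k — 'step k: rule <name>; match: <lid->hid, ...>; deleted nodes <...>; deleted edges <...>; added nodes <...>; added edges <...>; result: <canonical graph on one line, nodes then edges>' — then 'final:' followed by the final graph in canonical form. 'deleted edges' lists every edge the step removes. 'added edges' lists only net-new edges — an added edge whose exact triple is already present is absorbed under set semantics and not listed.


step 1: rule r1; match: 0->14, 1->3, 2->5, 3->8; deleted nodes 14; deleted edges (14,3,cv); (14,5,cv); (14,8,cv); added nodes 15, 16, 17, 18, 19, 20, 21; added edges (18,3,cv); (18,15,cv); (18,17,cv); (19,5,cv); (19,15,cv); (19,16,cv); (20,8,cv); (20,16,cv); (20,17,cv); (21,15,cv); (21,16,cv); (21,17,cv); result: nodes: 3:V, 5:V, 6:V, 8:V, 9:V, 10:V, 12:V, 13:T, 15:V, 16:V, 17:V, 18:T, 19:T, 20:T, 21:T edges: (13,3,cv); (13,8,cvk); (13,9,cv); (13,12,cv); (18,3,cv); (18,15,cv); (18,17,cv); (19,5,cv); (19,15,cv); (19,16,cv); (20,8,cv); (20,16,cv); (20,17,cv); (21,15,cv); (21,16,cv); (21,17,cv)
step 2: rule r1; match: 0->18, 1->3, 2->15, 3->17; deleted nodes 18; deleted edges (18,3,cv); (18,15,cv); (18,17,cv); added nodes 22, 23, 24, 25, 26, 27, 28; added edges (25,3,cv); (25,22,cv); (25,24,cv); (26,15,cv); (26,22,cv); (26,23,cv); (27,17,cv); (27,23,cv); (27,24,cv); (28,22,cv); (28,23,cv); (28,24,cv); result: nodes: 3:V, 5:V, 6:V, 8:V, 9:V, 10:V, 12:V, 13:T, 15:V, 16:V, 17:V, 19:T, 20:T, 21:T, 22:V, 23:V, 24:V, 25:T, 26:T, 27:T, 28:T edges: (13,3,cv); (13,8,cvk); (13,9,cv); (13,12,cv); (19,5,cv); (19,15,cv); (19,16,cv); (20,8,cv); (20,16,cv); (20,17,cv); (21,15,cv); (21,16,cv); (21,17,cv); (25,3,cv); (25,22,cv); (25,24,cv); (26,15,cv); (26,22,cv); (26,23,cv); (27,17,cv); (27,23,cv); (27,24,cv); (28,22,cv); (28,23,cv); (28,24,cv)
final:
nodes: 3:V, 5:V, 6:V, 8:V, 9:V, 10:V, 12:V, 13:T, 15:V, 16:V, 17:V, 19:T, 20:T, 21:T, 22:V, 23:V, 24:V, 25:T, 26:T, 27:T, 28:T
edges: (13,3,cv); (13,8,cvk); (13,9,cv); (13,12,cv); (19,5,cv); (19,15,cv); (19,16,cv); (20,8,cv); (20,16,cv); (20,17,cv); (21,15,cv); (21,16,cv); (21,17,cv); (25,3,cv); (25,22,cv); (25,24,cv); (26,15,cv); (26,22,cv); (26,23,cv); (27,17,cv); (27,23,cv); (27,24,cv); (28,22,cv); (28,23,cv); (28,24,cv)


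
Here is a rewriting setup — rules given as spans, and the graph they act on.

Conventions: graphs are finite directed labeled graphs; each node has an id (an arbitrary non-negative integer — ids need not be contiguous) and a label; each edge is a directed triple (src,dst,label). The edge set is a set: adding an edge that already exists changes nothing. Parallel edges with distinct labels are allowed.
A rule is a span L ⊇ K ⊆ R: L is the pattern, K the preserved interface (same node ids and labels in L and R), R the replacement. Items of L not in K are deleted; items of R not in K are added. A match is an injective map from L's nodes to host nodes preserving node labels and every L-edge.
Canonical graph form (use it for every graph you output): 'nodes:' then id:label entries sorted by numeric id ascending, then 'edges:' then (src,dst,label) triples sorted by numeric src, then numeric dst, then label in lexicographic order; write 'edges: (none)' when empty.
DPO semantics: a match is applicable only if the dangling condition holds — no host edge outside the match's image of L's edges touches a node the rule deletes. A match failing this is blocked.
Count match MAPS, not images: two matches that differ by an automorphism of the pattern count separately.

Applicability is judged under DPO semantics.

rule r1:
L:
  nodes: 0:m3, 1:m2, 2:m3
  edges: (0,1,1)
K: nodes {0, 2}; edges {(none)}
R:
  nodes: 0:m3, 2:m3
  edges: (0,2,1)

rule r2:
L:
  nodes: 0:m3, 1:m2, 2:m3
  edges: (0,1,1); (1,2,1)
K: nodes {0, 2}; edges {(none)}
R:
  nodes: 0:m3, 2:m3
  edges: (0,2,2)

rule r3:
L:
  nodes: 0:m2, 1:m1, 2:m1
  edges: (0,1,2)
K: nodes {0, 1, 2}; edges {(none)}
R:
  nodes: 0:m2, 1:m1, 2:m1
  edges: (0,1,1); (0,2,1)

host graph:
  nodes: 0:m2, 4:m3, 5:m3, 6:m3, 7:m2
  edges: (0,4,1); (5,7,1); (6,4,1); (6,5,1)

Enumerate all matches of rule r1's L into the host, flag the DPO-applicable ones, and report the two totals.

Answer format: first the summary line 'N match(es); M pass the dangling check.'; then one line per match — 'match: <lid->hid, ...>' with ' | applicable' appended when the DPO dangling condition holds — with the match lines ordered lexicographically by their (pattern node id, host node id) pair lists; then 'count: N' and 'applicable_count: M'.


2 match(es); 2 pass the dangling check.
match: 0->5, 1->7, 2->4 | applicable
match: 0->5, 1->7, 2->6 | applicable
count: 2
applicable_count: 2


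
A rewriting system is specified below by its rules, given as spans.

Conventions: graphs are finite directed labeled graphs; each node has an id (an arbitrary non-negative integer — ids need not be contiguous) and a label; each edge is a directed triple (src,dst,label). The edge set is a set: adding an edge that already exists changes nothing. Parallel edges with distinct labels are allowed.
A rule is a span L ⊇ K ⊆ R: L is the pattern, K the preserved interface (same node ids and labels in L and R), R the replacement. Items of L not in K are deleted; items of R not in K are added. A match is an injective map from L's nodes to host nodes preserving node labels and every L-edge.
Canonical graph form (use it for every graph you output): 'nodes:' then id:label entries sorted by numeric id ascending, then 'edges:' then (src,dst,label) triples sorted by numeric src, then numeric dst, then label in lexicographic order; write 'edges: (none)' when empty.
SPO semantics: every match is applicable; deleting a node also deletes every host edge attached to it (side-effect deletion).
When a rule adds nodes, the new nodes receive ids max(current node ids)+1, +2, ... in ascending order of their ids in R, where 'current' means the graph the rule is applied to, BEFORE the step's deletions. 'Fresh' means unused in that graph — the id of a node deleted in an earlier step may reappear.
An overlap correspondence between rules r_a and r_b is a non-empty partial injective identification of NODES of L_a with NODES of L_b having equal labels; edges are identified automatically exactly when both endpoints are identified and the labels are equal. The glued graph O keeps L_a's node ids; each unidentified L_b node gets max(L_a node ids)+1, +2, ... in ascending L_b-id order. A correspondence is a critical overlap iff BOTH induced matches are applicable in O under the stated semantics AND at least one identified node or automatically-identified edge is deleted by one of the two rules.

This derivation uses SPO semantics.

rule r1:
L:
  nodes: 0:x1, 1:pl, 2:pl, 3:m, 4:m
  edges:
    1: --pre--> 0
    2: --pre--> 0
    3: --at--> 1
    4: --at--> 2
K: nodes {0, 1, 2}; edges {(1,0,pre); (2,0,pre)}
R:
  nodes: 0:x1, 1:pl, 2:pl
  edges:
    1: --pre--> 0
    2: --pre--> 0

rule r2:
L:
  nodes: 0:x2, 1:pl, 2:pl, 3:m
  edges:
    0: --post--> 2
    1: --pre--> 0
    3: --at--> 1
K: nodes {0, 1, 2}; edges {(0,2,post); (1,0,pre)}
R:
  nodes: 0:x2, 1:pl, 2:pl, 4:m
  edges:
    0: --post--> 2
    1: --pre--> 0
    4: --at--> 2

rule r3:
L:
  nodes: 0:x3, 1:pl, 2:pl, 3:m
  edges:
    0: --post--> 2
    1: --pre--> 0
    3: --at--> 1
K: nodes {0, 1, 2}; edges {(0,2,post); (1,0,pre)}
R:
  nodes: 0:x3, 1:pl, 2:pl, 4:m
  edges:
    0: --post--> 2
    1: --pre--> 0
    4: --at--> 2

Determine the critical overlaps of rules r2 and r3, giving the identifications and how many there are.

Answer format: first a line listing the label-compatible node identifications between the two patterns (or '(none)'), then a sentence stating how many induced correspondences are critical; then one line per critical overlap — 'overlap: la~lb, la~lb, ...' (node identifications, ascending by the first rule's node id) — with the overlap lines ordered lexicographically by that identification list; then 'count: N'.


label-compatible node identifications between L(r2) and L(r3): 1~1, 1~2, 2~1, 2~2, 3~3
7 of the induced correspondences are critical overlaps of r2 and r3.
overlap: 1~1, 2~2, 3~3
overlap: 1~1, 3~3
overlap: 1~2, 2~1, 3~3
overlap: 1~2, 3~3
overlap: 2~1, 3~3
overlap: 2~2, 3~3
overlap: 3~3
count: 7


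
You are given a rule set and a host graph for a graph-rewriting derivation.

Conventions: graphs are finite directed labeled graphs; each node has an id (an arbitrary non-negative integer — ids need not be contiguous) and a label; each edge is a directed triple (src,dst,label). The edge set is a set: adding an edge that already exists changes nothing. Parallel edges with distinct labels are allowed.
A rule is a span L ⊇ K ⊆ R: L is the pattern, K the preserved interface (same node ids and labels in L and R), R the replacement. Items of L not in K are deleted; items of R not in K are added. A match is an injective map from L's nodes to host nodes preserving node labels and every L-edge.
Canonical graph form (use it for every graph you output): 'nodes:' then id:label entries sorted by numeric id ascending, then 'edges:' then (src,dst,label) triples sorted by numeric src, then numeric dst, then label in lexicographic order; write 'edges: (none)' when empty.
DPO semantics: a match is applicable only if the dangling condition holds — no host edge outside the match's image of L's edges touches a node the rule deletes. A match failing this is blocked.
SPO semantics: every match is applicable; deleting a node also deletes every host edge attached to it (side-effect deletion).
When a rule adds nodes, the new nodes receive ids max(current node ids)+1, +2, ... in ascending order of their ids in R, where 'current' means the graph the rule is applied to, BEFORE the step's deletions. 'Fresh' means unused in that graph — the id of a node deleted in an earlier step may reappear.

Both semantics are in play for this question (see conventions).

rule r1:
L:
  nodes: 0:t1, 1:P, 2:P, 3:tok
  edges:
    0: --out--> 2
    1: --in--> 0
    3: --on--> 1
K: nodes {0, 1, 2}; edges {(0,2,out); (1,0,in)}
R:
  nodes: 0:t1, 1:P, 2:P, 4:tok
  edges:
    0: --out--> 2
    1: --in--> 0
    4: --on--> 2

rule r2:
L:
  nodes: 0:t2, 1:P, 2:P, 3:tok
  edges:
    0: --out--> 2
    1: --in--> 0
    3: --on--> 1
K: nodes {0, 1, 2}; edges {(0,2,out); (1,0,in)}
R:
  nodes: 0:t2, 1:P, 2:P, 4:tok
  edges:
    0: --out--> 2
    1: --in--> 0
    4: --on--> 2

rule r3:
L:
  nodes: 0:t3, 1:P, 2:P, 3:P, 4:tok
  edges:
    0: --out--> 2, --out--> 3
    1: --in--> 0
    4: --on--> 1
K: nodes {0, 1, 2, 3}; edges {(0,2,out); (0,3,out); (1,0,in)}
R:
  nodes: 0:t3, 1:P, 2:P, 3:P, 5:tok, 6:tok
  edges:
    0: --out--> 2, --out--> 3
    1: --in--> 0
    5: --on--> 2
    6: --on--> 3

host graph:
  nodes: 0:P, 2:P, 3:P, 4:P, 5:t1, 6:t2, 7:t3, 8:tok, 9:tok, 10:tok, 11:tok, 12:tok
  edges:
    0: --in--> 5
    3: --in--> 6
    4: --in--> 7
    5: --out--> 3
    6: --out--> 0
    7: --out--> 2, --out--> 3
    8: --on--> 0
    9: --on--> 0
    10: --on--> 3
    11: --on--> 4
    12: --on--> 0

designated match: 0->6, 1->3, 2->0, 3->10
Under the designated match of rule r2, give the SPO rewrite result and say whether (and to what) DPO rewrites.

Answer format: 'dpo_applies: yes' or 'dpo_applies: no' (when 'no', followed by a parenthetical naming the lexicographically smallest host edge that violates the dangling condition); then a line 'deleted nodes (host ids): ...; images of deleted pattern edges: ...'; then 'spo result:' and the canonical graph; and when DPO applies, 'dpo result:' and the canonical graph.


dpo_applies: yes
deleted nodes (host ids): 10; images of deleted pattern edges: (10,3,on)
spo result:
nodes: 0:P, 2:P, 3:P, 4:P, 5:t1, 6:t2, 7:t3, 8:tok, 9:tok, 11:tok, 12:tok, 13:tok
edges: (0,5,in); (3,6,in); (4,7,in); (5,3,out); (6,0,out); (7,2,out); (7,3,out); (8,0,on); (9,0,on); (11,4,on); (12,0,on); (13,0,on)
dpo result:
nodes: 0:P, 2:P, 3:P, 4:P, 5:t1, 6:t2, 7:t3, 8:tok, 9:tok, 11:tok, 12:tok, 13:tok
edges: (0,5,in); (3,6,in); (4,7,in); (5,3,out); (6,0,out); (7,2,out); (7,3,out); (8,0,on); (9,0,on); (11,4,on); (12,0,on); (13,0,on)


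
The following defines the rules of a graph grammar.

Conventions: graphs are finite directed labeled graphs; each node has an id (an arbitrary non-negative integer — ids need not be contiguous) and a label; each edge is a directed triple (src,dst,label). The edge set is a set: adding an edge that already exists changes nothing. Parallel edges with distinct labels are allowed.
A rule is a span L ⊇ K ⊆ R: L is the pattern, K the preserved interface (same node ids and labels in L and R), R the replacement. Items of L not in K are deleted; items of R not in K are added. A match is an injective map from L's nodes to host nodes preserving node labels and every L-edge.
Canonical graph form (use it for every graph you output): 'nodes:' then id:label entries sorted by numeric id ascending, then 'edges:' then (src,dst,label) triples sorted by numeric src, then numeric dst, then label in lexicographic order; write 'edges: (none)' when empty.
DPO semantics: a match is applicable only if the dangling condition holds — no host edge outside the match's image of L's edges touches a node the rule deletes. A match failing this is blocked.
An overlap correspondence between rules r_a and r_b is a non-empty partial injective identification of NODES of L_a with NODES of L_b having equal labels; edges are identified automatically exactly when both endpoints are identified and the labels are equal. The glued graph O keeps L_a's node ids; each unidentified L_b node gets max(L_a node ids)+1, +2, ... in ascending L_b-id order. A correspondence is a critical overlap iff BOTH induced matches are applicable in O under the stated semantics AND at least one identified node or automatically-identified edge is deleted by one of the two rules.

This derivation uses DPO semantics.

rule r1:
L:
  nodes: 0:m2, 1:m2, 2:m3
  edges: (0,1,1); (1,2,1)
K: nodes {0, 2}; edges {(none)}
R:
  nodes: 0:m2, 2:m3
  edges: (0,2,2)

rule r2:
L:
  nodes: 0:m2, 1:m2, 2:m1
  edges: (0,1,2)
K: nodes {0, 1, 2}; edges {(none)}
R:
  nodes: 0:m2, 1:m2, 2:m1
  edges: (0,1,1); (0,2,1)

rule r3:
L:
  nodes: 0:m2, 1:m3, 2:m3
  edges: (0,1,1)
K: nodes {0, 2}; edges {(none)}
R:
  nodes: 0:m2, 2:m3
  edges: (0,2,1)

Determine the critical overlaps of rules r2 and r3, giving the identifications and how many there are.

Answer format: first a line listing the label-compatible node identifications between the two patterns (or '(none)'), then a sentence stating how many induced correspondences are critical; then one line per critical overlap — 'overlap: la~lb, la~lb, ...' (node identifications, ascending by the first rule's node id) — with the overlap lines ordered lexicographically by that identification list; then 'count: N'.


label-compatible node identifications between L(r2) and L(r3): 0~0, 1~0
0 of the induced correspondences are critical overlaps of r2 and r3.
count: 0


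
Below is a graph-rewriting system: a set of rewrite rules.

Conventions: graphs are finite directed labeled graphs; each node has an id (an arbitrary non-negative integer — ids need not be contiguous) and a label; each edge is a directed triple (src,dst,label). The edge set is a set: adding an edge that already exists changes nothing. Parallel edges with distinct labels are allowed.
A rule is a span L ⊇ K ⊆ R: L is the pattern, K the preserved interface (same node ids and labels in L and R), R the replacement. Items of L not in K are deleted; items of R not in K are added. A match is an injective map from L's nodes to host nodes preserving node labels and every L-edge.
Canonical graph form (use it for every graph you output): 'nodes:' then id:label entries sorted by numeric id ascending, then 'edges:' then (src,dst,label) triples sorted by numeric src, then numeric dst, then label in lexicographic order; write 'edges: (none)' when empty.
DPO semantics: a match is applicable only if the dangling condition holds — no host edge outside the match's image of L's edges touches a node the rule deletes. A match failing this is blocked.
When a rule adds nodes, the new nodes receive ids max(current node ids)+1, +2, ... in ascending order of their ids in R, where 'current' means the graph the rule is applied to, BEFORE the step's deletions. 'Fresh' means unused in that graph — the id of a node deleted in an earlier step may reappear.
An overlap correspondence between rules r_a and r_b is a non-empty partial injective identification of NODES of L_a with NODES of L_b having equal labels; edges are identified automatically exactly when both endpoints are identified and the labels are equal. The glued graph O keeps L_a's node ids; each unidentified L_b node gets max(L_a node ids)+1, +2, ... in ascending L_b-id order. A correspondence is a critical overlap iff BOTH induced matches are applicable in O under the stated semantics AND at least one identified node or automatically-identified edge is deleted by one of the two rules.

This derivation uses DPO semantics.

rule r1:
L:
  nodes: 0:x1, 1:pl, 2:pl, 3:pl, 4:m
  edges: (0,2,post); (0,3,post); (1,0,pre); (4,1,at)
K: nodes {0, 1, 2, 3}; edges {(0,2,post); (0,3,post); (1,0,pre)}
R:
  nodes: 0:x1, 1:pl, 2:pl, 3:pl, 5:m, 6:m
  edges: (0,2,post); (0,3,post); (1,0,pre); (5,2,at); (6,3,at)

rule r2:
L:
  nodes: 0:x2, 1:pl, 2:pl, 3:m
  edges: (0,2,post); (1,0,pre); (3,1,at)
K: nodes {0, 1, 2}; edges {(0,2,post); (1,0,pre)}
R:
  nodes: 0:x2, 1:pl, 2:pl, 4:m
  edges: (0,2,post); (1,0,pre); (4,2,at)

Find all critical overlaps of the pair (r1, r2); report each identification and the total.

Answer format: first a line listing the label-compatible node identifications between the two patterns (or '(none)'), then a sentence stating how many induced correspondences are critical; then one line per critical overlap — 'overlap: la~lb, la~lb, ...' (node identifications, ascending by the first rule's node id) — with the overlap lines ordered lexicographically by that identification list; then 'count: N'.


label-compatible node identifications between L(r1) and L(r2): 1~1, 1~2, 2~1, 2~2, 3~1, 3~2, 4~3
3 of the induced correspondences are critical overlaps of r1 and r2.
overlap: 1~1, 2~2, 4~3
overlap: 1~1, 3~2, 4~3
overlap: 1~1, 4~3
count: 3


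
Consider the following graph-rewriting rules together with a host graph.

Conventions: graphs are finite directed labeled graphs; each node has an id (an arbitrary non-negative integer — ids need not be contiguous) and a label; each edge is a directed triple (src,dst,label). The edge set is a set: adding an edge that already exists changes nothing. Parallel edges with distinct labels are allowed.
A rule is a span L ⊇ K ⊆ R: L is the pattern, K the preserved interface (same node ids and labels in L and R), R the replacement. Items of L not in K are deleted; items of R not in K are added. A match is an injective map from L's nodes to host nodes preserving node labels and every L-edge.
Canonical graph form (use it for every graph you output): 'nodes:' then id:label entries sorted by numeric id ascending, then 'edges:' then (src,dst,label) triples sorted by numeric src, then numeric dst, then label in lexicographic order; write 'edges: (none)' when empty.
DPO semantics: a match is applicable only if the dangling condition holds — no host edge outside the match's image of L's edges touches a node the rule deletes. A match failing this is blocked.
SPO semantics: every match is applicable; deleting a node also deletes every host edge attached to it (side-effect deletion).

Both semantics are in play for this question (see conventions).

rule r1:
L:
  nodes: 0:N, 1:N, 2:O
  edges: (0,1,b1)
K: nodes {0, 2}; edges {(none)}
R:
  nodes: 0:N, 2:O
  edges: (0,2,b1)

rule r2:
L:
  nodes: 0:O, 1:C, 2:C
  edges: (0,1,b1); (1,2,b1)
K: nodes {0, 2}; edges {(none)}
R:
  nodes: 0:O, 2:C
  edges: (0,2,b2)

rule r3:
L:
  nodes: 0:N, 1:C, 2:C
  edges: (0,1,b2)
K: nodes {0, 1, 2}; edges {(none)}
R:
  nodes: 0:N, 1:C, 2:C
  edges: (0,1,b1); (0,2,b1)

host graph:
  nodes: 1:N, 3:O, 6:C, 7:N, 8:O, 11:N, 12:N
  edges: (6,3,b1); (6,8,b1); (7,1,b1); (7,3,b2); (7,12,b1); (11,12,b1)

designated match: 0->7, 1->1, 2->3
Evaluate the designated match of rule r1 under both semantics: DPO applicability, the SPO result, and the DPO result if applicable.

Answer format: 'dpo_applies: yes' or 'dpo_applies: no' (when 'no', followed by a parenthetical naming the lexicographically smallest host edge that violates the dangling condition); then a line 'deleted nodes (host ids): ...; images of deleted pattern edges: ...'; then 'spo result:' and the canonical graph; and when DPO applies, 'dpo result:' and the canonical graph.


dpo_applies: yes
deleted nodes (host ids): 1; images of deleted pattern edges: (7,1,b1)
spo result:
nodes: 3:O, 6:C, 7:N, 8:O, 11:N, 12:N
edges: (6,3,b1); (6,8,b1); (7,3,b1); (7,3,b2); (7,12,b1); (11,12,b1)
dpo result:
nodes: 3:O, 6:C, 7:N, 8:O, 11:N, 12:N
edges: (6,3,b1); (6,8,b1); (7,3,b1); (7,3,b2); (7,12,b1); (11,12,b1)


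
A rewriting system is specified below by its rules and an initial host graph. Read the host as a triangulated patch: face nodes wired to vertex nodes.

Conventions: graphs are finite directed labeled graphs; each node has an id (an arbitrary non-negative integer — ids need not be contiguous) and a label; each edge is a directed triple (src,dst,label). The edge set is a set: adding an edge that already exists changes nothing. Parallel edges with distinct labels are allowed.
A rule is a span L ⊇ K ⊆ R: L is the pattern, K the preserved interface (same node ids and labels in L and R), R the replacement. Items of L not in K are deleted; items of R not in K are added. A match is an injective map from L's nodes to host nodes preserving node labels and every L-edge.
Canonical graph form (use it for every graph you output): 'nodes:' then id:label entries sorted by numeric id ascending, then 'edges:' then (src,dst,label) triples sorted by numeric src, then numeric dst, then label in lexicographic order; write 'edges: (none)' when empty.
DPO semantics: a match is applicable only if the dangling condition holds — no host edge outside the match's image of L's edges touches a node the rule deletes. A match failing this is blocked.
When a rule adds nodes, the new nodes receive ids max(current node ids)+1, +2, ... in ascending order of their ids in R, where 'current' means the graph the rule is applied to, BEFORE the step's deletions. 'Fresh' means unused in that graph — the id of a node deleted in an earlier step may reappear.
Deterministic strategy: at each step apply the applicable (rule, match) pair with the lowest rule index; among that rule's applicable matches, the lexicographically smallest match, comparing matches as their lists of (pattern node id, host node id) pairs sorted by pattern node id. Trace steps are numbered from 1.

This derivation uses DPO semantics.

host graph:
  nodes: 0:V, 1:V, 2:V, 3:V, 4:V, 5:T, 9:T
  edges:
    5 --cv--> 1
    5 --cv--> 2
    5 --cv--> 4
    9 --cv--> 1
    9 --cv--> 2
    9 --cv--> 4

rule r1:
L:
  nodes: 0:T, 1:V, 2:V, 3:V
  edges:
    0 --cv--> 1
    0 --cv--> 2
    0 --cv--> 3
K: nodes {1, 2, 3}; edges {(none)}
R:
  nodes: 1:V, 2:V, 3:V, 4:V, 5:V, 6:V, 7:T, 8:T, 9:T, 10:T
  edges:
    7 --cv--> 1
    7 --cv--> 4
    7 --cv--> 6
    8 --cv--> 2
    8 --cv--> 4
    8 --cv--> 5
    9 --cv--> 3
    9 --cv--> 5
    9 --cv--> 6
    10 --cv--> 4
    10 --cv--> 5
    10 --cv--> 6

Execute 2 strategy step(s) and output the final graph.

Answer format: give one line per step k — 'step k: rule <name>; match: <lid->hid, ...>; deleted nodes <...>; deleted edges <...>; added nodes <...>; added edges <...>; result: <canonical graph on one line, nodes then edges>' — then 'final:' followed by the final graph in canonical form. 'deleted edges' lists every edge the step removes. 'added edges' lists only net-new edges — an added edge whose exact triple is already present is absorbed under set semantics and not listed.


step 1: rule r1; match: 0->5, 1->1, 2->2, 3->4; deleted nodes 5; deleted edges (5,1,cv); (5,2,cv); (5,4,cv); added nodes 10, 11, 12, 13, 14, 15, 16; added edges (13,1,cv); (13,10,cv); (13,12,cv); (14,2,cv); (14,10,cv); (14,11,cv); (15,4,cv); (15,11,cv); (15,12,cv); (16,10,cv); (16,11,cv); (16,12,cv); result: nodes: 0:V, 1:V, 2:V, 3:V, 4:V, 9:T, 10:V, 11:V, 12:V, 13:T, 14:T, 15:T, 16:T edges: (9,1,cv); (9,2,cv); (9,4,cv); (13,1,cv); (13,10,cv); (13,12,cv); (14,2,cv); (14,10,cv); (14,11,cv); (15,4,cv); (15,11,cv); (15,12,cv); (16,10,cv); (16,11,cv); (16,12,cv)
step 2: rule r1; match: 0->9, 1->1, 2->2, 3->4; deleted nodes 9; deleted edges (9,1,cv); (9,2,cv); (9,4,cv); added nodes 17, 18, 19, 20, 21, 22, 23; added edges (20,1,cv); (20,17,cv); (20,19,cv); (21,2,cv); (21,17,cv); (21,18,cv); (22,4,cv); (22,18,cv); (22,19,cv); (23,17,cv); (23,18,cv); (23,19,cv); result: nodes: 0:V, 1:V, 2:V, 3:V, 4:V, 10:V, 11:V, 12:V, 13:T, 14:T, 15:T, 16:T, 17:V, 18:V, 19:V, 20:T, 21:T, 22:T, 23:T edges: (13,1,cv); (13,10,cv); (13,12,cv); (14,2,cv); (14,10,cv); (14,11,cv); (15,4,cv); (15,11,cv); (15,12,cv); (16,10,cv); (16,11,cv); (16,12,cv); (20,1,cv); (20,17,cv); (20,19,cv); (21,2,cv); (21,17,cv); (21,18,cv); (22,4,cv); (22,18,cv); (22,19,cv); (23,17,cv); (23,18,cv); (23,19,cv)
final:
nodes: 0:V, 1:V, 2:V, 3:V, 4:V, 10:V, 11:V, 12:V, 13:T, 14:T, 15:T, 16:T, 17:V, 18:V, 19:V, 20:T, 21:T, 22:T, 23:T
edges: (13,1,cv); (13,10,cv); (13,12,cv); (14,2,cv); (14,10,cv); (14,11,cv); (15,4,cv); (15,11,cv); (15,12,cv); (16,10,cv); (16,11,cv); (16,12,cv); (20,1,cv); (20,17,cv); (20,19,cv); (21,2,cv); (21,17,cv); (21,18,cv); (22,4,cv); (22,18,cv); (22,19,cv); (23,17,cv); (23,18,cv); (23,19,cv)


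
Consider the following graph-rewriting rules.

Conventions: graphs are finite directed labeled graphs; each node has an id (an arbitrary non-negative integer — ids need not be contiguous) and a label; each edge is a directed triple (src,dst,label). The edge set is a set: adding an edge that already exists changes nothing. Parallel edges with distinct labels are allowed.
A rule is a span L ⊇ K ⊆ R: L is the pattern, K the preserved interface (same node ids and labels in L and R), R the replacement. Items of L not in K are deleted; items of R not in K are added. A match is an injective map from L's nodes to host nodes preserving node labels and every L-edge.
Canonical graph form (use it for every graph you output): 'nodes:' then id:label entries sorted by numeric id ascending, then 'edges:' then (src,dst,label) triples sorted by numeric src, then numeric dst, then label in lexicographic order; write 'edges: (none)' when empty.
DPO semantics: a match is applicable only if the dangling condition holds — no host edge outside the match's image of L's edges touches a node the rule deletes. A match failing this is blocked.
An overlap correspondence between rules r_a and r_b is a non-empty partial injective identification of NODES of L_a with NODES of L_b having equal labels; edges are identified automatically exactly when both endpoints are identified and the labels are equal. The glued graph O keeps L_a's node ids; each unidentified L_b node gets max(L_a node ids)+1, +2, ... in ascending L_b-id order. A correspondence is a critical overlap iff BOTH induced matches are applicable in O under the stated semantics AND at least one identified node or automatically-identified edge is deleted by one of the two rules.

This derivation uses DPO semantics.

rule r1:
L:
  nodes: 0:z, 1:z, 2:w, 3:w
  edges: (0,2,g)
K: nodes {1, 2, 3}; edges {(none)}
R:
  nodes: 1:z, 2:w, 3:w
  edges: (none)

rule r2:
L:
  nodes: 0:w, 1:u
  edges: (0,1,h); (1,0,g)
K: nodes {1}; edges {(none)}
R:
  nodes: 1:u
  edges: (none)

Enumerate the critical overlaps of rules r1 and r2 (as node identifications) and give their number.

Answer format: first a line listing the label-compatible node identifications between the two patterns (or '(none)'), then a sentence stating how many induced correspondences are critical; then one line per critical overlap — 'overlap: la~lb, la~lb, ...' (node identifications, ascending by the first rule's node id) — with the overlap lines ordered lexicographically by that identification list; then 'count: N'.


label-compatible node identifications between L(r1) and L(r2): 2~0, 3~0
1 of the induced correspondences is a critical overlap of r1 and r2.
overlap: 3~0
count: 1


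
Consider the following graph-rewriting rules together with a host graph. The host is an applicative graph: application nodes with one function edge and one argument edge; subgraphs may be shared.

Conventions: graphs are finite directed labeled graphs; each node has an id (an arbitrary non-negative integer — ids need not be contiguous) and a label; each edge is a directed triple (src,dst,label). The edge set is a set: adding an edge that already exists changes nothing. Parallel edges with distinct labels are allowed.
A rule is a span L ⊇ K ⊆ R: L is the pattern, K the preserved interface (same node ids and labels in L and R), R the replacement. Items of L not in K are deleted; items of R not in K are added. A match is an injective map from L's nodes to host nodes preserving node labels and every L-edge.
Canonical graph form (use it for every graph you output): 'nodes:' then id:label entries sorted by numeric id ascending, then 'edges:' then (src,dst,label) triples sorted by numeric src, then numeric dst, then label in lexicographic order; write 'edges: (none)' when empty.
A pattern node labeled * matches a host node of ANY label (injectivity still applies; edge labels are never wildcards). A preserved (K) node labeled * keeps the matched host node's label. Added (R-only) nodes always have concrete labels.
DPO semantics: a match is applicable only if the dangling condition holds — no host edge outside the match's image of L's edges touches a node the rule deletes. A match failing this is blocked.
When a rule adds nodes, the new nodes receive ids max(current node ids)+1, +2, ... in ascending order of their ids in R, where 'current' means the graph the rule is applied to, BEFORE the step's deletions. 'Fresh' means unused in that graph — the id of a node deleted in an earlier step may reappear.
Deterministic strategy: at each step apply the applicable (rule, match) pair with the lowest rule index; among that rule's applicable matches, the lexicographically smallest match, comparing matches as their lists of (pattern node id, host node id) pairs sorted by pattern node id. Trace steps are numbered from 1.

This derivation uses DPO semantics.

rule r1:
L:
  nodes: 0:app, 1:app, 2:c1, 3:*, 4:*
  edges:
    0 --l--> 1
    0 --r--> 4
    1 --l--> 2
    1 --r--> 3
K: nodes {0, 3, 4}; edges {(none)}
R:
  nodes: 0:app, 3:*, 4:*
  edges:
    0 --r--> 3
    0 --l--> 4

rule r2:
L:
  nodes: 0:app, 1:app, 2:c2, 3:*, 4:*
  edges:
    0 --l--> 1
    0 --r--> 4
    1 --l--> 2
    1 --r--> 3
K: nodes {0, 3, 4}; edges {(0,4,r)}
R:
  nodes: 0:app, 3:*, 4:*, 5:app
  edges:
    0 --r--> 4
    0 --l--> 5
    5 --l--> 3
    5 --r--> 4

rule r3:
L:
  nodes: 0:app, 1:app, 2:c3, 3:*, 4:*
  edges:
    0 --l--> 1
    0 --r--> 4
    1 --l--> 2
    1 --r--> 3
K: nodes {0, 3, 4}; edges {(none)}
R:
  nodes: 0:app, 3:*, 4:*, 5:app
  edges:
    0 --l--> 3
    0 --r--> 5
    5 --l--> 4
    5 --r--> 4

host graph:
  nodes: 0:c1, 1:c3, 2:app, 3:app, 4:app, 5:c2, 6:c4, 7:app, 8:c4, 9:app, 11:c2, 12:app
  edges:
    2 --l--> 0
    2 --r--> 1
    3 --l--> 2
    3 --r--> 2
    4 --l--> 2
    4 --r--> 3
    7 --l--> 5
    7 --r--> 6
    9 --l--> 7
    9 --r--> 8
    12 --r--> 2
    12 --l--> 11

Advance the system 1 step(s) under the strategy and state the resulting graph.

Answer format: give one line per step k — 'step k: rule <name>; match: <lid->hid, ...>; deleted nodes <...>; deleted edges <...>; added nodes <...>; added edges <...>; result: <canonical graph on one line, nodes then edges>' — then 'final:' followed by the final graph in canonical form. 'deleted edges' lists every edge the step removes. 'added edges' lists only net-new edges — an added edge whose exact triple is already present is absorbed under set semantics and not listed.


step 1: rule r2; match: 0->9, 1->7, 2->5, 3->6, 4->8; deleted nodes 5, 7; deleted edges (7,5,l); (7,6,r); (9,7,l); added nodes 13; added edges (9,13,l); (13,6,l); (13,8,r); result: nodes: 0:c1, 1:c3, 2:app, 3:app, 4:app, 6:c4, 8:c4, 9:app, 11:c2, 12:app, 13:app edges: (2,0,l); (2,1,r); (3,2,l); (3,2,r); (4,2,l); (4,3,r); (9,8,r); (9,13,l); (12,2,r); (12,11,l); (13,6,l); (13,8,r)
final:
nodes: 0:c1, 1:c3, 2:app, 3:app, 4:app, 6:c4, 8:c4, 9:app, 11:c2, 12:app, 13:app
edges: (2,0,l); (2,1,r); (3,2,l); (3,2,r); (4,2,l); (4,3,r); (9,8,r); (9,13,l); (12,2,r); (12,11,l); (13,6,l); (13,8,r)


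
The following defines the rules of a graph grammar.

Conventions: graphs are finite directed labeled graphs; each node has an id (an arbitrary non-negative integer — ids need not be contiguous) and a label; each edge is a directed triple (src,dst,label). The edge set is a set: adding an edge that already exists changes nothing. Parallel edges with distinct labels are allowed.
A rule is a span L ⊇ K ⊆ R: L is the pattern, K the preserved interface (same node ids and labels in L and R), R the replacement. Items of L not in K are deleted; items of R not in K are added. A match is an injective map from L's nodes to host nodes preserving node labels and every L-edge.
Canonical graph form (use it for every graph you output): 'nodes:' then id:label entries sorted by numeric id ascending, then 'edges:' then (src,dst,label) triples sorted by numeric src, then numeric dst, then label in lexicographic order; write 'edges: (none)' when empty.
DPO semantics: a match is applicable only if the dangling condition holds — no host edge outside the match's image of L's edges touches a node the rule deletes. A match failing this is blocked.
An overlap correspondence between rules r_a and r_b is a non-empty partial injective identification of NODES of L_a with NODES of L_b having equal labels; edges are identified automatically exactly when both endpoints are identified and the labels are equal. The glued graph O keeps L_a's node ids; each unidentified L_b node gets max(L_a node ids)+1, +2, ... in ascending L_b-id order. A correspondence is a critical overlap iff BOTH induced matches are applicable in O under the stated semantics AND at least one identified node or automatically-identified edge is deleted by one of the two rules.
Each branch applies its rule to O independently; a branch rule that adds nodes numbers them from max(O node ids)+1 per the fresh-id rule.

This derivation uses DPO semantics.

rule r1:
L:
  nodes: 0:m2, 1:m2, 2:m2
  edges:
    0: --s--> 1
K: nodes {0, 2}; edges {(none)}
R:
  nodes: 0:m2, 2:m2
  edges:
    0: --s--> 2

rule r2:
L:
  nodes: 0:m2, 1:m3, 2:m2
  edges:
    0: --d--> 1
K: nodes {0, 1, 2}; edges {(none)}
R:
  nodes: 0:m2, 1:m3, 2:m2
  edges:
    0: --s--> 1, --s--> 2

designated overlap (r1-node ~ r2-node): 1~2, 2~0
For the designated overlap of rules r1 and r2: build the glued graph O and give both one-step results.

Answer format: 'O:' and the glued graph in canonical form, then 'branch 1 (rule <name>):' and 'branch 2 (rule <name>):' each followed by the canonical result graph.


O:
nodes: 0:m2, 1:m2, 2:m2, 3:m3
edges: (0,1,s); (2,3,d)
branch 1 (rule r1):
nodes: 0:m2, 2:m2, 3:m3
edges: (0,2,s); (2,3,d)
branch 2 (rule r2):
nodes: 0:m2, 1:m2, 2:m2, 3:m3
edges: (0,1,s); (2,1,s); (2,3,s)
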